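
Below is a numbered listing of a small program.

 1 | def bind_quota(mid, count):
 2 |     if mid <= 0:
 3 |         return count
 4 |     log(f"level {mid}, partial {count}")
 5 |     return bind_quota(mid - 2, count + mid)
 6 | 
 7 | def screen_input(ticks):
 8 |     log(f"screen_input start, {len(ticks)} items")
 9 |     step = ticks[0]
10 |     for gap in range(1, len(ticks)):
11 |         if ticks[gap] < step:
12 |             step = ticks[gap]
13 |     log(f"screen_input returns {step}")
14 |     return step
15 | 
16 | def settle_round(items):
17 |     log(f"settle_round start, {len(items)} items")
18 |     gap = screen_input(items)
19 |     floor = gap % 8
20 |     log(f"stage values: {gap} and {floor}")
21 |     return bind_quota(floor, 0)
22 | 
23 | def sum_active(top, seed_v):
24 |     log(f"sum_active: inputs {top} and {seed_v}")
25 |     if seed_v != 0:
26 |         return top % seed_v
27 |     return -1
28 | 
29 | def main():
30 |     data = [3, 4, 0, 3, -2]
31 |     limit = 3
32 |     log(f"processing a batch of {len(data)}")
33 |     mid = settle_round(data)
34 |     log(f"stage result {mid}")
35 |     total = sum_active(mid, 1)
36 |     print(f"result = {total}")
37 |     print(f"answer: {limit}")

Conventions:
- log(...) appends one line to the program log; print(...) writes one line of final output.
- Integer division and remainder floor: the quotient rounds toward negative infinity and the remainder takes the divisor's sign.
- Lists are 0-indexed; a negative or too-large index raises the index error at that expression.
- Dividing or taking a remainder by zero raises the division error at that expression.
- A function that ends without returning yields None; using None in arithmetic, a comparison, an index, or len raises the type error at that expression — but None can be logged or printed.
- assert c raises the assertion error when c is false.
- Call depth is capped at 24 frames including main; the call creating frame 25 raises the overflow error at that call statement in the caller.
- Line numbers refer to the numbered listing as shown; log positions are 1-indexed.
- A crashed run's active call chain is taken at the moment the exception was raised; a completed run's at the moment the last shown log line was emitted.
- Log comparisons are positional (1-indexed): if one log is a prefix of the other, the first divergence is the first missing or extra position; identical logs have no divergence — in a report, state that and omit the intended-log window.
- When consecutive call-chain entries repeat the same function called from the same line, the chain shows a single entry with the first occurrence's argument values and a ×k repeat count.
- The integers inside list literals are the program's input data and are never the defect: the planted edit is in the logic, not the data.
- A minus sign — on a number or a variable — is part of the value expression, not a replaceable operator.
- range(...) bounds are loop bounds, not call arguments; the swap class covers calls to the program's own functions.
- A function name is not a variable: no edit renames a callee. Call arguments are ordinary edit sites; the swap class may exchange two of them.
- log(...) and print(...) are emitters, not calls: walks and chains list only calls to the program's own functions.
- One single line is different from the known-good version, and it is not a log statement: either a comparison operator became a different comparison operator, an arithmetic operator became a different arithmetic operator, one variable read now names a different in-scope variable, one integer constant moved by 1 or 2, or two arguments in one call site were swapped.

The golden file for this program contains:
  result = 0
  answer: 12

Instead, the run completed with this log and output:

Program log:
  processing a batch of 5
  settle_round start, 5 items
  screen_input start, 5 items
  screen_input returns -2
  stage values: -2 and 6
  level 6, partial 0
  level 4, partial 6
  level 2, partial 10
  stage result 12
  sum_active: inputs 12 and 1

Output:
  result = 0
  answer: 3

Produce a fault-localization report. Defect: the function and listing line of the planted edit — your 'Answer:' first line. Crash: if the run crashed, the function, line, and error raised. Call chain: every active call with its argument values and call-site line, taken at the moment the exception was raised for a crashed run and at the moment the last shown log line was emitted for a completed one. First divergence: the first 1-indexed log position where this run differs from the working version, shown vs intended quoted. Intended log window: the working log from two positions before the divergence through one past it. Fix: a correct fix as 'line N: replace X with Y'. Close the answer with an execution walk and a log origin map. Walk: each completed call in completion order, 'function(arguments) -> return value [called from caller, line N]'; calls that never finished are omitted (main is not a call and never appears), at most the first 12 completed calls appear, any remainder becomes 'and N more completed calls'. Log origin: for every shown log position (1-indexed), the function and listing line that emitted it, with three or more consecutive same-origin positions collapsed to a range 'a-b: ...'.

Answer: the defect is in main at line 37.
Core observation: The logs agree in full; only the final output differs.
Call chain: main -> sum_active(12, 1) (called at line 35).
First divergence: none (the log streams are identical).
Execution walk:
  screen_input([3, 4, 0, 3, -2]) -> -2  [called from settle_round, line 18]
  bind_quota(0, 12) -> 12  [called from bind_quota, line 5]
  bind_quota(2, 10) -> 12  [called from bind_quota, line 5]
  bind_quota(4, 6) -> 12  [called from bind_quota, line 5]
  bind_quota(6, 0) -> 12  [called from settle_round, line 21]
  settle_round([3, 4, 0, 3, -2]) -> 12  [called from main, line 33]
  sum_active(12, 1) -> 0  [called from main, line 35]
Log line origins:
  1: from main, line 32
  2: from settle_round, line 17
  3: from screen_input, line 8
  4: from screen_input, line 13
  5: from settle_round, line 20
  6-8: from bind_quota, line 4
  9: from main, line 34
  10: from sum_active, line 24
A correct fix: line 37: replace `limit` with `mid`.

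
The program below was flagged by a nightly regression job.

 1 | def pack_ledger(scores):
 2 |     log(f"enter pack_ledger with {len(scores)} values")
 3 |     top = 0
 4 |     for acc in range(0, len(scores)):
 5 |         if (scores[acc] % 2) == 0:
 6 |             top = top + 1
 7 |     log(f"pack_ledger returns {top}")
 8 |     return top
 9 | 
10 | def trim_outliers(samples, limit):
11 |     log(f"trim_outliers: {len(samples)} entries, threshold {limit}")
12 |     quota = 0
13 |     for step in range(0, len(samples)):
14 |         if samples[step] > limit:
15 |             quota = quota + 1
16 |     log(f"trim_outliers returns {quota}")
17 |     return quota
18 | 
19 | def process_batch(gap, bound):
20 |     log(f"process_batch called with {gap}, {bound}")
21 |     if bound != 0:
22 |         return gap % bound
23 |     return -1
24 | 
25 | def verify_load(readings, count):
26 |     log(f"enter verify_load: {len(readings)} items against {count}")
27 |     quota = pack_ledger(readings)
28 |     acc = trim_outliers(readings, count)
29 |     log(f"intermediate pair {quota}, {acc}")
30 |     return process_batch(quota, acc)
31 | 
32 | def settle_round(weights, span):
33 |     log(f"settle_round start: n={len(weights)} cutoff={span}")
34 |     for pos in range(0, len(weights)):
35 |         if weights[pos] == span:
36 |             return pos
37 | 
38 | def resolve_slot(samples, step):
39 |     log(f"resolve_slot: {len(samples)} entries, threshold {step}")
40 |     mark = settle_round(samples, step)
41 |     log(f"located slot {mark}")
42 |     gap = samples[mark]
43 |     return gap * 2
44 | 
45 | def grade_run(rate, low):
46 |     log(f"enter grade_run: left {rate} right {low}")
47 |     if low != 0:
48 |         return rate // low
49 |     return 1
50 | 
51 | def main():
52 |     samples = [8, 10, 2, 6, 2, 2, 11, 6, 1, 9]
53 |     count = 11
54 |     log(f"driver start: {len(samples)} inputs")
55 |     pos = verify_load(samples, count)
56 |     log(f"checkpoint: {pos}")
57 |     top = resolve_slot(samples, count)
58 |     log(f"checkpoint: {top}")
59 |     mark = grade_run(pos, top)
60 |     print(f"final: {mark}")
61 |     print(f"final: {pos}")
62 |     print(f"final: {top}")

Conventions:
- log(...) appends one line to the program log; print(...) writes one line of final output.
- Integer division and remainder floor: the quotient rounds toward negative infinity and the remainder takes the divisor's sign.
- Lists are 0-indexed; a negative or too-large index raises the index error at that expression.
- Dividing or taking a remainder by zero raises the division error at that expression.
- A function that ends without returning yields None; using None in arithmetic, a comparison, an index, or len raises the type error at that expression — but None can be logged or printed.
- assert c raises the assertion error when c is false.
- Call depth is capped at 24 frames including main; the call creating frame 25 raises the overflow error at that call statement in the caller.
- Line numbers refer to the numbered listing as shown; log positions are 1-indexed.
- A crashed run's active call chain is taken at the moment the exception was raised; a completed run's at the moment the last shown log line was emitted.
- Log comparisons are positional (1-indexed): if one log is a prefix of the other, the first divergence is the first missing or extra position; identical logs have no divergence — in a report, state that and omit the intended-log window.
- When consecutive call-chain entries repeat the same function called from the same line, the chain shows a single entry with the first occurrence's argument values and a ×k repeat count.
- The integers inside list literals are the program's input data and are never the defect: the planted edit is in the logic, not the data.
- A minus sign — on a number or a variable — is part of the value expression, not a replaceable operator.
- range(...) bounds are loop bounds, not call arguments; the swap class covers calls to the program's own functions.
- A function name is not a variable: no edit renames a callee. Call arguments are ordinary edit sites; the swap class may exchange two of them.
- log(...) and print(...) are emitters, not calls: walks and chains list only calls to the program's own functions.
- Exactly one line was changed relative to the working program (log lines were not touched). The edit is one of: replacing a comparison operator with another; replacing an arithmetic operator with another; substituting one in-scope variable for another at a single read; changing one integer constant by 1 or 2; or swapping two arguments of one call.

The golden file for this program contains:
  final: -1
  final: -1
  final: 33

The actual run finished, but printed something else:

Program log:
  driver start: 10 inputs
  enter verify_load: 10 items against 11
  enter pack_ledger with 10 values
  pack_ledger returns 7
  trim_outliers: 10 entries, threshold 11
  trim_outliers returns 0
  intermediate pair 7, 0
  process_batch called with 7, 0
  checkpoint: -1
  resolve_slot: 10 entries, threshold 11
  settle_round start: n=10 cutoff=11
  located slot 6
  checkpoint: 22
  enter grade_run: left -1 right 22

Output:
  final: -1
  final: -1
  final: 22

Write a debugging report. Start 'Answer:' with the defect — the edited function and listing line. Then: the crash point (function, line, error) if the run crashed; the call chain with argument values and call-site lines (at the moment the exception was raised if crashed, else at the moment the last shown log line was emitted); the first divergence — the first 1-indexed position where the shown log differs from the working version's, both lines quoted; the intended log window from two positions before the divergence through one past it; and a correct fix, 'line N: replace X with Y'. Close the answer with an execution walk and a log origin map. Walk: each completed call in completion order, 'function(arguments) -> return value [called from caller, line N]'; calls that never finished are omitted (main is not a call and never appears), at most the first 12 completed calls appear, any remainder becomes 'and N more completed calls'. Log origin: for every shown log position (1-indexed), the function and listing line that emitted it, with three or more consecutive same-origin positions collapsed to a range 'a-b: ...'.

Answer: the defect is in resolve_slot at line 43.
Core observation: The earliest visible damage is log position 13 — 'checkpoint: 22' rather than the intended 'checkpoint: 33'.
Call chain: main -> grade_run(-1, 22) (called at line 59).
First divergence: position 13 — the shown line 'checkpoint: 22' should read 'checkpoint: 33'.
Intended log window:
  11: settle_round start: n=10 cutoff=11
  12: located slot 6
  13: checkpoint: 33
  14: enter grade_run: left -1 right 33
Execution walk:
  pack_ledger([8, 10, 2, 6, 2, 2, 11, 6, 1, 9]) -> 7  [called from verify_load, line 27]
  trim_outliers([8, 10, 2, 6, 2, 2, 11, 6, 1, 9], 11) -> 0  [called from verify_load, line 28]
  process_batch(7, 0) -> -1  [called from verify_load, line 30]
  verify_load([8, 10, 2, 6, 2, 2, 11, 6, 1, 9], 11) -> -1  [called from main, line 55]
  settle_round([8, 10, 2, 6, 2, 2, 11, 6, 1, 9], 11) -> 6  [called from resolve_slot, line 40]
  resolve_slot([8, 10, 2, 6, 2, 2, 11, 6, 1, 9], 11) -> 22  [called from main, line 57]
  grade_run(-1, 22) -> -1  [called from main, line 59]
Origin of each log line:
  1: logged in main at line 54
  2: logged in verify_load at line 26
  3: logged in pack_ledger at line 2
  4: logged in pack_ledger at line 7
  5: logged in trim_outliers at line 11
  6: logged in trim_outliers at line 16
  7: logged in verify_load at line 29
  8: logged in process_batch at line 20
  9: logged in main at line 56
  10: logged in resolve_slot at line 39
  11: logged in settle_round at line 33
  12: logged in resolve_slot at line 41
  13: logged in main at line 58
  14: logged in grade_run at line 46
A correct fix: line 43: replace `2` with `3`.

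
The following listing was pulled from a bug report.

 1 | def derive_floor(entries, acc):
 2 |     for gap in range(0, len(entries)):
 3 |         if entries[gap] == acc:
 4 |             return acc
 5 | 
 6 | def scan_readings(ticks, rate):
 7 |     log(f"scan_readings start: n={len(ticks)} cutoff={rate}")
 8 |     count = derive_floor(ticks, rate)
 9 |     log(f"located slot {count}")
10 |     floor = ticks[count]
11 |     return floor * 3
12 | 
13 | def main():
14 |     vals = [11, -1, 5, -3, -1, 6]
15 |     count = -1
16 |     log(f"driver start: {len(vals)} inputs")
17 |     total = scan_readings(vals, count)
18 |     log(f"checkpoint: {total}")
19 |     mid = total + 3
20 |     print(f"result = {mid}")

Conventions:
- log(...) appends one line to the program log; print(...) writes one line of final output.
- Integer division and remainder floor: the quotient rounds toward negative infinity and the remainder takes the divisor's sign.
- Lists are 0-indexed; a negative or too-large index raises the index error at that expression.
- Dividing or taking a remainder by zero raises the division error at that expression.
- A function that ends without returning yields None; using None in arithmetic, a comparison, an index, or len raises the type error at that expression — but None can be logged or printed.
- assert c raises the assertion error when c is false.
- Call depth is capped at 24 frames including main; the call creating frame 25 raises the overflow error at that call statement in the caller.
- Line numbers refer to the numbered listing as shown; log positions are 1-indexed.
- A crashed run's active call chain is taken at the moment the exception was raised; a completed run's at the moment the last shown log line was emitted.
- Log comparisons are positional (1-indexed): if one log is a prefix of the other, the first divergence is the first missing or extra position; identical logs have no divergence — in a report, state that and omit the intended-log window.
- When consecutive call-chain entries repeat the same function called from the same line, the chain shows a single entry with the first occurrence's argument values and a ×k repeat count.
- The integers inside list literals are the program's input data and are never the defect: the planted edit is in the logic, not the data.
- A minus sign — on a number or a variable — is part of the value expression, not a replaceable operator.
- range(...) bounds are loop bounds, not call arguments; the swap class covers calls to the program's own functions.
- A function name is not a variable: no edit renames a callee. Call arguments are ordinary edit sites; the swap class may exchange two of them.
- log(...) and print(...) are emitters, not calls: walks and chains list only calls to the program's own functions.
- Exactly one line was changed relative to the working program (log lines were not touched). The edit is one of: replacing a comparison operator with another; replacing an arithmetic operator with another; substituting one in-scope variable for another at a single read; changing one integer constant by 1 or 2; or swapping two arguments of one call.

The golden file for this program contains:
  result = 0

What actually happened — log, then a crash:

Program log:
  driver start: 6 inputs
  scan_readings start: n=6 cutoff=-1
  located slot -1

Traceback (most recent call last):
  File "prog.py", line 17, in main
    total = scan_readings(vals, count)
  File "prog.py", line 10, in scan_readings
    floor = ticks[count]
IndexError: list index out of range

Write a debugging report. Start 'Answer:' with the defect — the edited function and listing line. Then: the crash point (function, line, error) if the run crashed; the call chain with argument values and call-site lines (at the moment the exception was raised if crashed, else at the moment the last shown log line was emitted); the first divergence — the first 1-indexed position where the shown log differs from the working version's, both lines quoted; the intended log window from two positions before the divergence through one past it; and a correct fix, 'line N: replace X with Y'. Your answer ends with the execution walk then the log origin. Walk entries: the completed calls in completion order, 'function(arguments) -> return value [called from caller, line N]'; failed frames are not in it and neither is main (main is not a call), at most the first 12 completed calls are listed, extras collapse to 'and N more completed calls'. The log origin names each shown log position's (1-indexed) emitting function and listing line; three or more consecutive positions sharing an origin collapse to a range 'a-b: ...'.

Answer: the defect is in derive_floor at line 4.
The tell: The earliest visible damage is log position 3 — 'located slot -1' rather than the intended 'located slot 1'.
Crash: scan_readings, line 10, IndexError.
Call chain: main -> scan_readings([11, -1, 5, -3, -1, 6], -1) (called at line 17).
First divergence: position 3; shown 'located slot -1' vs intended 'located slot 1'.
Intended log window:
  1: driver start: 6 inputs
  2: scan_readings start: n=6 cutoff=-1
  3: located slot 1
  4: checkpoint: -3
Execution walk:
  derive_floor([11, -1, 5, -3, -1, 6], -1) -> -1  [called from scan_readings, line 8]
Log origins:
  1: emitted by main (line 16)
  2: emitted by scan_readings (line 7)
  3: emitted by scan_readings (line 9)
A correct fix: line 4: replace `acc` with `gap`.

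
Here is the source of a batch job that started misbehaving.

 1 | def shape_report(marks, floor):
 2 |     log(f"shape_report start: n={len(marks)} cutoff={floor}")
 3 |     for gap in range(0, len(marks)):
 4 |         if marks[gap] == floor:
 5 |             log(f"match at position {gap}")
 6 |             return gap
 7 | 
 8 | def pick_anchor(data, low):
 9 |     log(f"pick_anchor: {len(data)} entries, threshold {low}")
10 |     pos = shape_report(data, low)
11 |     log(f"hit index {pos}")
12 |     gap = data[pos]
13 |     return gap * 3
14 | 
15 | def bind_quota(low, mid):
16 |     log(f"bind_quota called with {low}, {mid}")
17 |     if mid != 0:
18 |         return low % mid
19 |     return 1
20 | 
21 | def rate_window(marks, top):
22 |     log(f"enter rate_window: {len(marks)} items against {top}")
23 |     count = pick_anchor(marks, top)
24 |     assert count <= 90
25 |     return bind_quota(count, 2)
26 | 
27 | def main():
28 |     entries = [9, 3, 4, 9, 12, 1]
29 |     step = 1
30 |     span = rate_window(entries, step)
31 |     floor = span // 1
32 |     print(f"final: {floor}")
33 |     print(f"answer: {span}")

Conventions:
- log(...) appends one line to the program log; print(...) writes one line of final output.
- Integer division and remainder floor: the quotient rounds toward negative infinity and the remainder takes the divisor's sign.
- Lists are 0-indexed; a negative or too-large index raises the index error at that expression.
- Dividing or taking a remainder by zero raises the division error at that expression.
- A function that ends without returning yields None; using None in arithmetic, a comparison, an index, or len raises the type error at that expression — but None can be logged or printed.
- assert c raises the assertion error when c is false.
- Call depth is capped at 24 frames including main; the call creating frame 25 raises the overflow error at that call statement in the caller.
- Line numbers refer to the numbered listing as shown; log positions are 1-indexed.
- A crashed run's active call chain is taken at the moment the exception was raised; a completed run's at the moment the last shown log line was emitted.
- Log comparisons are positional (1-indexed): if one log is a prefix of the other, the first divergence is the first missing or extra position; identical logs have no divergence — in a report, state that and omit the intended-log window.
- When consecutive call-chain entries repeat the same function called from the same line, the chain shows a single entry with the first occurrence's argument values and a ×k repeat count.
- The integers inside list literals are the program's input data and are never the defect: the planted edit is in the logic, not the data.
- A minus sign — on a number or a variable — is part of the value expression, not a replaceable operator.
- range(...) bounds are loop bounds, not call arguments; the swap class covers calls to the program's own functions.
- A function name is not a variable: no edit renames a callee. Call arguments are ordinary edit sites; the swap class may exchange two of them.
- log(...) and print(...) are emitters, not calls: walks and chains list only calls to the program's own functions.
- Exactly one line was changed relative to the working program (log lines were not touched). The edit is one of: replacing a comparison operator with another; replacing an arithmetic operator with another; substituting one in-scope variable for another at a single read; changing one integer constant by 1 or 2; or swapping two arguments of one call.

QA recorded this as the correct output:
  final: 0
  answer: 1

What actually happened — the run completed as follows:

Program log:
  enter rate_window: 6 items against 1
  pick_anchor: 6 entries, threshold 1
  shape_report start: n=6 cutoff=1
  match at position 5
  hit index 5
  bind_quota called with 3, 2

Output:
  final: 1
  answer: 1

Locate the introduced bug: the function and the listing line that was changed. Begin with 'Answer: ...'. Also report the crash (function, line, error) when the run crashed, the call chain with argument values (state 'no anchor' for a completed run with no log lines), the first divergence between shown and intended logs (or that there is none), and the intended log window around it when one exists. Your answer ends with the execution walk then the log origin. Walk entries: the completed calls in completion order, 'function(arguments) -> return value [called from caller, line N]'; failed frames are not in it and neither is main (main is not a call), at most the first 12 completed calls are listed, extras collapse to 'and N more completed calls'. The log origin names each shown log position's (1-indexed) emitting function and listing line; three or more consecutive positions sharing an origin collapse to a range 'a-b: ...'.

Answer: the defect is in main at line 31.
The tell: Every logged value matches the working version; the printed result is what differs.
Call chain: main -> rate_window([9, 3, 4, 9, 12, 1], 1) (called at line 30) -> bind_quota(3, 2) (called at line 25).
First divergence: none (the log streams are identical).
Execution walk:
  shape_report([9, 3, 4, 9, 12, 1], 1) -> 5  [called from pick_anchor, line 10]
  pick_anchor([9, 3, 4, 9, 12, 1], 1) -> 3  [called from rate_window, line 23]
  bind_quota(3, 2) -> 1  [called from rate_window, line 25]
  rate_window([9, 3, 4, 9, 12, 1], 1) -> 1  [called from main, line 30]
Origin of each log line:
  1 — rate_window, line 22
  2 — pick_anchor, line 9
  3 — shape_report, line 2
  4 — shape_report, line 5
  5 — pick_anchor, line 11
  6 — bind_quota, line 16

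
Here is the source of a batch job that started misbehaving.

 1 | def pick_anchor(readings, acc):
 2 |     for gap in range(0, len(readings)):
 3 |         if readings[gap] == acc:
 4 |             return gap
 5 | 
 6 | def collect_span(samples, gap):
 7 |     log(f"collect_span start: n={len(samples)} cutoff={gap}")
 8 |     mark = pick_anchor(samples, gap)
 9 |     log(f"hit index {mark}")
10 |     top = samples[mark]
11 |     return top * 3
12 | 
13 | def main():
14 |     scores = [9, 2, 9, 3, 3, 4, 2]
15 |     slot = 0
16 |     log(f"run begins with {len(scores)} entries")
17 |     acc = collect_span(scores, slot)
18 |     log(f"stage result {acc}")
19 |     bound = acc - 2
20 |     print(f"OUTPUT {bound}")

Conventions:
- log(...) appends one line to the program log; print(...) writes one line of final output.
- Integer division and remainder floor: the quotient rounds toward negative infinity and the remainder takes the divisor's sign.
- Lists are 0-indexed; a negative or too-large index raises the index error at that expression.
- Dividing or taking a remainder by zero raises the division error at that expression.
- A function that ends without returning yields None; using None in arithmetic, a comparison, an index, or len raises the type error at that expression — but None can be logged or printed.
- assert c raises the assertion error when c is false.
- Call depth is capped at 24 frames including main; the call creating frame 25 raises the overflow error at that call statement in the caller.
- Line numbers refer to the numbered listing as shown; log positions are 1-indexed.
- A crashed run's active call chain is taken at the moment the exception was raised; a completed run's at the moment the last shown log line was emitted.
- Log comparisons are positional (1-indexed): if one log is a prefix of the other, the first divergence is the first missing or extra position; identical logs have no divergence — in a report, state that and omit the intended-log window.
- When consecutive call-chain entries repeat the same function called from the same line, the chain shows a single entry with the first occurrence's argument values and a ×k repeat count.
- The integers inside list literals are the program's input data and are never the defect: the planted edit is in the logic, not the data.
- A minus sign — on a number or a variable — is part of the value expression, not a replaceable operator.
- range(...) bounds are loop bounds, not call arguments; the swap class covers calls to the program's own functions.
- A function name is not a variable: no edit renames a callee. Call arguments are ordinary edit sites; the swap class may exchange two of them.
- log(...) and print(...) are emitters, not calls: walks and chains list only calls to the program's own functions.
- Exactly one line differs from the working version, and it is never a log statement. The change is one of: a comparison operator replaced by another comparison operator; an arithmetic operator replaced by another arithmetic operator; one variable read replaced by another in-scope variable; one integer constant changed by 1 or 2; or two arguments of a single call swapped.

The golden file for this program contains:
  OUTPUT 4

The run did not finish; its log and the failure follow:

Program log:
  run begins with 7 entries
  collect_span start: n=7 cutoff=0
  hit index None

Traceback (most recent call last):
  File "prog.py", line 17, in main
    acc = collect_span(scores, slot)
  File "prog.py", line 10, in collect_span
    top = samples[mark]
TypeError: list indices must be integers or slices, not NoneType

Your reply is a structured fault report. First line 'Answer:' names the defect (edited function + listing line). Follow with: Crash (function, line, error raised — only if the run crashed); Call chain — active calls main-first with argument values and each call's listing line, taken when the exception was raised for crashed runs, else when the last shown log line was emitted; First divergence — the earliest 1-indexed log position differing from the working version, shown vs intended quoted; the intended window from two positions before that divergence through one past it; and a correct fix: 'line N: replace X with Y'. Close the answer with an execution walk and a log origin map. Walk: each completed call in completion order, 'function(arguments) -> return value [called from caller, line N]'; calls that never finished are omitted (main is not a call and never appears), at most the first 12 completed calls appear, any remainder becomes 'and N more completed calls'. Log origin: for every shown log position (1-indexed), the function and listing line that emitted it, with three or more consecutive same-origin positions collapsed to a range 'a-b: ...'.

Answer: the defect is in main at line 15.
Key fact: The log first diverges at position 2: the faulty run prints 'collect_span start: n=7 cutoff=0' where the working version prints 'collect_span start: n=7 cutoff=2'.
Crash: collect_span, line 10, TypeError.
Call chain: main -> collect_span([9, 2, 9, 3, 3, 4, 2], 0) (called at line 17).
First divergence: at position 2 the run shows 'collect_span start: n=7 cutoff=0' where the working version logs 'collect_span start: n=7 cutoff=2'.
Intended log window:
  1: run begins with 7 entries
  2: collect_span start: n=7 cutoff=2
  3: hit index 1
Execution walk:
  pick_anchor([9, 2, 9, 3, 3, 4, 2], 0) -> None  [called from collect_span, line 8]
Log line origins:
  1 — main, line 16
  2 — collect_span, line 7
  3 — collect_span, line 9
A correct fix: line 15: replace `0` with `2`.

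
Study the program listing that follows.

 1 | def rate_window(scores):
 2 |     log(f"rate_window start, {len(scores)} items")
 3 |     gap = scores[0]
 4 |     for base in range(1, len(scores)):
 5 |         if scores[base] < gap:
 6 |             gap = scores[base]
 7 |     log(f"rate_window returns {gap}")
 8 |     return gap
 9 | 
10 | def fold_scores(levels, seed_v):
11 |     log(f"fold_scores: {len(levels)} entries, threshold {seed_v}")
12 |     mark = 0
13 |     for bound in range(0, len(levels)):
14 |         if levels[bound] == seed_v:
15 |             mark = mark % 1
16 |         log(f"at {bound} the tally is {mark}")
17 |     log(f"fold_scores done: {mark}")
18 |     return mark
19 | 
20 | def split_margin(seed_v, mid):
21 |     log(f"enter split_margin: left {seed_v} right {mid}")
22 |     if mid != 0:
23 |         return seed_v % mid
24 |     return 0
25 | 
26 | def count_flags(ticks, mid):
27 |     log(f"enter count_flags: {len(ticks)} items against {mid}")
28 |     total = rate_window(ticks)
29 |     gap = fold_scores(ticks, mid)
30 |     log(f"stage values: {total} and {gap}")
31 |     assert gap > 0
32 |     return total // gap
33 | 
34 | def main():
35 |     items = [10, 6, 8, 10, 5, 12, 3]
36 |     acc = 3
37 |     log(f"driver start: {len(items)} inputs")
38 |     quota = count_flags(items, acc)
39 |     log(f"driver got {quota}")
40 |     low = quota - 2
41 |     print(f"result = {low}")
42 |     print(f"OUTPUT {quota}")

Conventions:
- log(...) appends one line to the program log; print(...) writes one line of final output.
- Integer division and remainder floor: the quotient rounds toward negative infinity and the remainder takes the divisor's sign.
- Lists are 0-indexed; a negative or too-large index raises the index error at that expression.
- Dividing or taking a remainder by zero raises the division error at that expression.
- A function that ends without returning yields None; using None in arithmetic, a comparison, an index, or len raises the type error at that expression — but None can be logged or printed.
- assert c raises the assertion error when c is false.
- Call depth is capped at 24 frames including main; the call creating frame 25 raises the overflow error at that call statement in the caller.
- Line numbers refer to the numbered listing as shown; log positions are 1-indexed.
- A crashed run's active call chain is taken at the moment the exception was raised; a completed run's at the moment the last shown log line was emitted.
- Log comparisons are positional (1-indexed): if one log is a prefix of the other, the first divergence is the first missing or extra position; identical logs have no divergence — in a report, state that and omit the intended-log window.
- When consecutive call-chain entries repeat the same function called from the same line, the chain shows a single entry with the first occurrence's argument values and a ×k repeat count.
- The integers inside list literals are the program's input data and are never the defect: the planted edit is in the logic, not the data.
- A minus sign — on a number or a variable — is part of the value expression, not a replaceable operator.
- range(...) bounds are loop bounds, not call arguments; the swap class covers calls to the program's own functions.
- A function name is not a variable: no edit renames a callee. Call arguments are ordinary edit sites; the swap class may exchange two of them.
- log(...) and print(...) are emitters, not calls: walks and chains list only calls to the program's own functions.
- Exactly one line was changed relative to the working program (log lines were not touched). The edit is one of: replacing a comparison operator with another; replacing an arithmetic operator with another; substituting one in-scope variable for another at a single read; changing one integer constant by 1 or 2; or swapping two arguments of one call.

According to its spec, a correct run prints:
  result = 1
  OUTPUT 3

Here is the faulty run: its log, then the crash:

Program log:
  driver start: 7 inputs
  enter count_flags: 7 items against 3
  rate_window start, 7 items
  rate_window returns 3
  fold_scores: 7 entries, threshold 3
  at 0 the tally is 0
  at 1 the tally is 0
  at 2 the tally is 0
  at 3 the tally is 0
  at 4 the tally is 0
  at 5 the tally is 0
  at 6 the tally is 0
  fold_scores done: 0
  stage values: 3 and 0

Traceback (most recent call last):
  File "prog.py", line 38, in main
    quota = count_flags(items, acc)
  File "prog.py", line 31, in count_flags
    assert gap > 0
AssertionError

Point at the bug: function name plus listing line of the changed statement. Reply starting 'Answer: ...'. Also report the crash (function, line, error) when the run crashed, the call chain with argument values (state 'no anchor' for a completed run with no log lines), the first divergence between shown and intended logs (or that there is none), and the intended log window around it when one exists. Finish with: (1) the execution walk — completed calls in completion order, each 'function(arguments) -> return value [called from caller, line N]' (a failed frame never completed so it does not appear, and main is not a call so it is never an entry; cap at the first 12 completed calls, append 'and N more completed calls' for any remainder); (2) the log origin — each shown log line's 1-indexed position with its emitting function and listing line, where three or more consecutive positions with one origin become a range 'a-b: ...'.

Answer: the defect is in fold_scores at line 15.
Key observation: Log line 12 is where behavior first shows: 'at 6 the tally is 0' appears instead of 'at 6 the tally is 1'.
Crash: count_flags, line 31, AssertionError.
Call chain: main -> count_flags([10, 6, 8, 10, 5, 12, 3], 3) (called at line 38).
First divergence: position 12; shown 'at 6 the tally is 0' vs intended 'at 6 the tally is 1'.
Intended log window:
  10: at 4 the tally is 0
  11: at 5 the tally is 0
  12: at 6 the tally is 1
  13: fold_scores done: 1
Execution walk:
  rate_window([10, 6, 8, 10, 5, 12, 3]) -> 3  [called from count_flags, line 28]
  fold_scores([10, 6, 8, 10, 5, 12, 3], 3) -> 0  [called from count_flags, line 29]
Log origins:
  1 — main, line 37
  2 — count_flags, line 27
  3 — rate_window, line 2
  4 — rate_window, line 7
  5 — fold_scores, line 11
  6-12 — fold_scores, line 16
  13 — fold_scores, line 17
  14 — count_flags, line 30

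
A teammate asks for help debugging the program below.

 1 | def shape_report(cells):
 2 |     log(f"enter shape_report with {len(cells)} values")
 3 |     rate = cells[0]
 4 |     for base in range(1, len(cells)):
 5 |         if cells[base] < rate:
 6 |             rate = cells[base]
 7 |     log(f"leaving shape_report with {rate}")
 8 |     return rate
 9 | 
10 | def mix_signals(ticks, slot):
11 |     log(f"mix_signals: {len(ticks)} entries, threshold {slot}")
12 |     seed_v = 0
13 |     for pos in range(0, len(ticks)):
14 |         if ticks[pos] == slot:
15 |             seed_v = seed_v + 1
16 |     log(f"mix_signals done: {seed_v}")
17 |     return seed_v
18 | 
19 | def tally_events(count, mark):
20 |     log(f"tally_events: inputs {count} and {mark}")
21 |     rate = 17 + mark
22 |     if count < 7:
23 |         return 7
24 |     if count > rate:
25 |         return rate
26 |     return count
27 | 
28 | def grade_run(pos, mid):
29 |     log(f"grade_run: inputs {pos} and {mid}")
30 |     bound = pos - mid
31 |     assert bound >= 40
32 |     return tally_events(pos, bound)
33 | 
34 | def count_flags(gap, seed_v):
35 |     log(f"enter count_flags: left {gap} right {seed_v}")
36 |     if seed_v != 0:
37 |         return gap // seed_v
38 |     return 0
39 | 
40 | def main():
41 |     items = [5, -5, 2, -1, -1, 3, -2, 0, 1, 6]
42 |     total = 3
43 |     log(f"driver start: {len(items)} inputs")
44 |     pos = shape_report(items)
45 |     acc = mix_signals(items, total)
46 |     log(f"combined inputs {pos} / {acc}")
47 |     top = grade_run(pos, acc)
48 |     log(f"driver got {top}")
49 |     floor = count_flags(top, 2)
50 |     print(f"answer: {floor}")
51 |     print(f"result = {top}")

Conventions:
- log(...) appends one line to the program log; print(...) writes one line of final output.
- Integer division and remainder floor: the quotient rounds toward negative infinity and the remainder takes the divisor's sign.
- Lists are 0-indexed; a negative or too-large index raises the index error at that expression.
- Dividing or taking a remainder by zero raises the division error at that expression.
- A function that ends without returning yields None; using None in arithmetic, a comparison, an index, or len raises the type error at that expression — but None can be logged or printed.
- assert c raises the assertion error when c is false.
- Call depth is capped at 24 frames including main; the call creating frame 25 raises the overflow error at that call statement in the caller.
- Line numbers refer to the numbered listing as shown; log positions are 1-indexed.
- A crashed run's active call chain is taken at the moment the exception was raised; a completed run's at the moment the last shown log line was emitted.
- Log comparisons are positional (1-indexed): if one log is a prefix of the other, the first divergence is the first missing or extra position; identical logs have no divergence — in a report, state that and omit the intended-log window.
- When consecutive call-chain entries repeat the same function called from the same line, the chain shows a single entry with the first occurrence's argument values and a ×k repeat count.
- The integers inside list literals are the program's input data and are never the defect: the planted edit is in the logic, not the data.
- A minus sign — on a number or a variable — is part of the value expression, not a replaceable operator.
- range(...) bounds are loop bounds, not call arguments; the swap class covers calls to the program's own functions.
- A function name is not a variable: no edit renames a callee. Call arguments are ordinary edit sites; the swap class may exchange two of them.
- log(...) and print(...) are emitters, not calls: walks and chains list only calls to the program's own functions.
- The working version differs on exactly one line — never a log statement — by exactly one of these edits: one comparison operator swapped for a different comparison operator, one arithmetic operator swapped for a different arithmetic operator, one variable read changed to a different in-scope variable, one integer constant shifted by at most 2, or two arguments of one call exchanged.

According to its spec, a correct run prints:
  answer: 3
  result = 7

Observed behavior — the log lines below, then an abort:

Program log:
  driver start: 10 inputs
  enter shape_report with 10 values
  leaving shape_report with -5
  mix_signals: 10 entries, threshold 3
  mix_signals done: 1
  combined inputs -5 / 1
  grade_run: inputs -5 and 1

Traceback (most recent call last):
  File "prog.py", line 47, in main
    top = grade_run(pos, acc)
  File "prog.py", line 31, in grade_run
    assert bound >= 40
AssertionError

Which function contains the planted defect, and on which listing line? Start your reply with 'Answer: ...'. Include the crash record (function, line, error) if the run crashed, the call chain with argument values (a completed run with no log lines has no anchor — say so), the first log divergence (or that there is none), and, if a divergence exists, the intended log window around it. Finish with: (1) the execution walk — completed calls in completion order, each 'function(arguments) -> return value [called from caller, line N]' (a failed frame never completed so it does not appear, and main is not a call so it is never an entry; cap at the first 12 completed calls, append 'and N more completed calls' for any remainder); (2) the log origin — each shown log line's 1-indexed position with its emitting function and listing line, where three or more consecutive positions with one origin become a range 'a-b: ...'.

Answer: the defect is in grade_run at line 31.
The tell: The faulty run's log stops after 7 lines; the working version's next line would be 'tally_events: inputs -5 and -6'.
Crash: grade_run, line 31, AssertionError.
Call chain: main -> grade_run(-5, 1) (called at line 47).
First divergence: position 8 (shown log ended at 7 lines; the working version continues: 'tally_events: inputs -5 and -6').
Intended log window:
  6: combined inputs -5 / 1
  7: grade_run: inputs -5 and 1
  8: tally_events: inputs -5 and -6
  9: driver got 7
Execution walk:
  shape_report([5, -5, 2, -1, -1, 3, -2, 0, 1, 6]) -> -5  [called from main, line 44]
  mix_signals([5, -5, 2, -1, -1, 3, -2, 0, 1, 6], 3) -> 1  [called from main, line 45]
Log line origins:
  1 — main, line 43
  2 — shape_report, line 2
  3 — shape_report, line 7
  4 — mix_signals, line 11
  5 — mix_signals, line 16
  6 — main, line 46
  7 — grade_run, line 29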